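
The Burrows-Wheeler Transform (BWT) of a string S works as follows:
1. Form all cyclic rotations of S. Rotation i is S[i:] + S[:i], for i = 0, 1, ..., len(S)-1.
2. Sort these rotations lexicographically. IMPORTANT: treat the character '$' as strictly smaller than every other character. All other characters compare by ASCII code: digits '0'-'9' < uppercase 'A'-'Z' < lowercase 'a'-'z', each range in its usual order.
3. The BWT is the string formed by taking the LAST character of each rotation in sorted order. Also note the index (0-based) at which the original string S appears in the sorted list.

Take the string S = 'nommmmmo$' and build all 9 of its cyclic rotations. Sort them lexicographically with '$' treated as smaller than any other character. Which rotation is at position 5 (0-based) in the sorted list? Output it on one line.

Answer: mo$nommmm

Derivation:
All 9 rotations (rotation i = S[i:]+S[:i]):
  rot[0] = nommmmmo$
  rot[1] = ommmmmo$n
  rot[2] = mmmmmo$no
  rot[3] = mmmmo$nom
  rot[4] = mmmo$nomm
  rot[5] = mmo$nommm
  rot[6] = mo$nommmm
  rot[7] = o$nommmmm
  rot[8] = $nommmmmo
Sorted (with $ < everything):
  sorted[0] = $nommmmmo
  sorted[1] = mmmmmo$no
  sorted[2] = mmmmo$nom
  sorted[3] = mmmo$nomm
  sorted[4] = mmo$nommm
  sorted[5] = mo$nommmm
  sorted[6] = nommmmmo$
  sorted[7] = o$nommmmm
  sorted[8] = ommmmmo$n
sorted[5] = mo$nommmm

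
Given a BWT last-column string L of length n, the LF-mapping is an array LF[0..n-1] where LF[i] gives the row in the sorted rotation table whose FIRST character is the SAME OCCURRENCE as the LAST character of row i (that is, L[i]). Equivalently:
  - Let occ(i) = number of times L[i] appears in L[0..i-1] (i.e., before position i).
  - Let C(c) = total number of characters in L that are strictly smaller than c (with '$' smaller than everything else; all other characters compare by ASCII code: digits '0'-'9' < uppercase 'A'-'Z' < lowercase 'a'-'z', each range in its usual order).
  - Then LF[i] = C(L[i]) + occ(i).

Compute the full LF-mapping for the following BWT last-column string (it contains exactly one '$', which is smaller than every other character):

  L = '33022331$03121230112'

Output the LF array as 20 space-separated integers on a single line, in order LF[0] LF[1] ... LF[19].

Answer: 14 15 1 9 10 16 17 4 0 2 18 5 11 6 12 19 3 7 8 13

Derivation:
Char counts: '$':1, '0':3, '1':5, '2':5, '3':6
C (first-col start): C('$')=0, C('0')=1, C('1')=4, C('2')=9, C('3')=14
L[0]='3': occ=0, LF[0]=C('3')+0=14+0=14
L[1]='3': occ=1, LF[1]=C('3')+1=14+1=15
L[2]='0': occ=0, LF[2]=C('0')+0=1+0=1
L[3]='2': occ=0, LF[3]=C('2')+0=9+0=9
L[4]='2': occ=1, LF[4]=C('2')+1=9+1=10
L[5]='3': occ=2, LF[5]=C('3')+2=14+2=16
L[6]='3': occ=3, LF[6]=C('3')+3=14+3=17
L[7]='1': occ=0, LF[7]=C('1')+0=4+0=4
L[8]='$': occ=0, LF[8]=C('$')+0=0+0=0
L[9]='0': occ=1, LF[9]=C('0')+1=1+1=2
L[10]='3': occ=4, LF[10]=C('3')+4=14+4=18
L[11]='1': occ=1, LF[11]=C('1')+1=4+1=5
L[12]='2': occ=2, LF[12]=C('2')+2=9+2=11
L[13]='1': occ=2, LF[13]=C('1')+2=4+2=6
L[14]='2': occ=3, LF[14]=C('2')+3=9+3=12
L[15]='3': occ=5, LF[15]=C('3')+5=14+5=19
L[16]='0': occ=2, LF[16]=C('0')+2=1+2=3
L[17]='1': occ=3, LF[17]=C('1')+3=4+3=7
L[18]='1': occ=4, LF[18]=C('1')+4=4+4=8
L[19]='2': occ=4, LF[19]=C('2')+4=9+4=13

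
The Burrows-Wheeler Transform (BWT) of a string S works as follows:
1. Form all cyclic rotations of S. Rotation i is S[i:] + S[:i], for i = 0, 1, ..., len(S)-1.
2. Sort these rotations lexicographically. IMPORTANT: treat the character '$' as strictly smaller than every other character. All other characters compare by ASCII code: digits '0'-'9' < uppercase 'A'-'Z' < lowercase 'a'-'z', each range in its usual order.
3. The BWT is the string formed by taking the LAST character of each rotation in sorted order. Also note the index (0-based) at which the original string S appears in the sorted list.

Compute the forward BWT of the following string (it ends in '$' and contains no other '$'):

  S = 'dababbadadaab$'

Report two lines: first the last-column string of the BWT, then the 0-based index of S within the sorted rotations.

All 14 rotations (rotation i = S[i:]+S[:i]):
  rot[0] = dababbadadaab$
  rot[1] = ababbadadaab$d
  rot[2] = babbadadaab$da
  rot[3] = abbadadaab$dab
  rot[4] = bbadadaab$daba
  rot[5] = badadaab$dabab
  rot[6] = adadaab$dababb
  rot[7] = dadaab$dababba
  rot[8] = adaab$dababbad
  rot[9] = daab$dababbada
  rot[10] = aab$dababbadad
  rot[11] = ab$dababbadada
  rot[12] = b$dababbadadaa
  rot[13] = $dababbadadaab
Sorted (with $ < everything):
  sorted[0] = $dababbadadaab  (last char: 'b')
  sorted[1] = aab$dababbadad  (last char: 'd')
  sorted[2] = ab$dababbadada  (last char: 'a')
  sorted[3] = ababbadadaab$d  (last char: 'd')
  sorted[4] = abbadadaab$dab  (last char: 'b')
  sorted[5] = adaab$dababbad  (last char: 'd')
  sorted[6] = adadaab$dababb  (last char: 'b')
  sorted[7] = b$dababbadadaa  (last char: 'a')
  sorted[8] = babbadadaab$da  (last char: 'a')
  sorted[9] = badadaab$dabab  (last char: 'b')
  sorted[10] = bbadadaab$daba  (last char: 'a')
  sorted[11] = daab$dababbada  (last char: 'a')
  sorted[12] = dababbadadaab$  (last char: '$')
  sorted[13] = dadaab$dababba  (last char: 'a')
Last column: bdadbdbaabaa$a
Original string S is at sorted index 12

Answer: bdadbdbaabaa$a
12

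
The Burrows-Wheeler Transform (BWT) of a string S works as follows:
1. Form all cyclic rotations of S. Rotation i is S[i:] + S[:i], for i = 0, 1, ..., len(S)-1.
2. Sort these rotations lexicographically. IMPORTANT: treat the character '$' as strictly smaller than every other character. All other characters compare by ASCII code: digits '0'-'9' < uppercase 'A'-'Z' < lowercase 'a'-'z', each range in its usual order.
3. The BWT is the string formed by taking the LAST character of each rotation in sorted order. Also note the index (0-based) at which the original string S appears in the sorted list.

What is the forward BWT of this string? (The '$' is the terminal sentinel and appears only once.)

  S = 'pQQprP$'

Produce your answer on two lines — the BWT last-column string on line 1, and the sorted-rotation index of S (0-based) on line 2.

Answer: PrpQ$Qp
4

Derivation:
All 7 rotations (rotation i = S[i:]+S[:i]):
  rot[0] = pQQprP$
  rot[1] = QQprP$p
  rot[2] = QprP$pQ
  rot[3] = prP$pQQ
  rot[4] = rP$pQQp
  rot[5] = P$pQQpr
  rot[6] = $pQQprP
Sorted (with $ < everything):
  sorted[0] = $pQQprP  (last char: 'P')
  sorted[1] = P$pQQpr  (last char: 'r')
  sorted[2] = QQprP$p  (last char: 'p')
  sorted[3] = QprP$pQ  (last char: 'Q')
  sorted[4] = pQQprP$  (last char: '$')
  sorted[5] = prP$pQQ  (last char: 'Q')
  sorted[6] = rP$pQQp  (last char: 'p')
Last column: PrpQ$Qp
Original string S is at sorted index 4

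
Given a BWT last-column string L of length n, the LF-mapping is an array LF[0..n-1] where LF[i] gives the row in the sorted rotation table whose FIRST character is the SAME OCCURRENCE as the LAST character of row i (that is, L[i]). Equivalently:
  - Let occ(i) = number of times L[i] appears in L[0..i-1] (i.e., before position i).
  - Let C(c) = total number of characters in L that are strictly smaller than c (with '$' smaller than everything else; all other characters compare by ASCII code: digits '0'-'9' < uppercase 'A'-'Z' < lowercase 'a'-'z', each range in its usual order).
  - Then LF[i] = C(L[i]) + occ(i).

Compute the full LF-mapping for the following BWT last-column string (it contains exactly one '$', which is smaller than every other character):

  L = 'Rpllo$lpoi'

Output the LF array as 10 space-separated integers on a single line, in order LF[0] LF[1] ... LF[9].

Answer: 1 8 3 4 6 0 5 9 7 2

Derivation:
Char counts: '$':1, 'R':1, 'i':1, 'l':3, 'o':2, 'p':2
C (first-col start): C('$')=0, C('R')=1, C('i')=2, C('l')=3, C('o')=6, C('p')=8
L[0]='R': occ=0, LF[0]=C('R')+0=1+0=1
L[1]='p': occ=0, LF[1]=C('p')+0=8+0=8
L[2]='l': occ=0, LF[2]=C('l')+0=3+0=3
L[3]='l': occ=1, LF[3]=C('l')+1=3+1=4
L[4]='o': occ=0, LF[4]=C('o')+0=6+0=6
L[5]='$': occ=0, LF[5]=C('$')+0=0+0=0
L[6]='l': occ=2, LF[6]=C('l')+2=3+2=5
L[7]='p': occ=1, LF[7]=C('p')+1=8+1=9
L[8]='o': occ=1, LF[8]=C('o')+1=6+1=7
L[9]='i': occ=0, LF[9]=C('i')+0=2+0=2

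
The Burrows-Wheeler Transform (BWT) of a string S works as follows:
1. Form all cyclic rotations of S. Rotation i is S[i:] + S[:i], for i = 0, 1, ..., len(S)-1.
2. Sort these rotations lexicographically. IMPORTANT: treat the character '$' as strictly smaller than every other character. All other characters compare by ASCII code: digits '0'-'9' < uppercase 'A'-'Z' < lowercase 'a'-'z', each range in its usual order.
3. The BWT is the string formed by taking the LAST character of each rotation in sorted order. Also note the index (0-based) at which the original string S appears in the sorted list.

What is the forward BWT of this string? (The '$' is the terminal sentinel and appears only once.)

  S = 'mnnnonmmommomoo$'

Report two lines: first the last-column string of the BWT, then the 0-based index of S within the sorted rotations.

Answer: ono$mmoomnnommnm
3

Derivation:
All 16 rotations (rotation i = S[i:]+S[:i]):
  rot[0] = mnnnonmmommomoo$
  rot[1] = nnnonmmommomoo$m
  rot[2] = nnonmmommomoo$mn
  rot[3] = nonmmommomoo$mnn
  rot[4] = onmmommomoo$mnnn
  rot[5] = nmmommomoo$mnnno
  rot[6] = mmommomoo$mnnnon
  rot[7] = mommomoo$mnnnonm
  rot[8] = ommomoo$mnnnonmm
  rot[9] = mmomoo$mnnnonmmo
  rot[10] = momoo$mnnnonmmom
  rot[11] = omoo$mnnnonmmomm
  rot[12] = moo$mnnnonmmommo
  rot[13] = oo$mnnnonmmommom
  rot[14] = o$mnnnonmmommomo
  rot[15] = $mnnnonmmommomoo
Sorted (with $ < everything):
  sorted[0] = $mnnnonmmommomoo  (last char: 'o')
  sorted[1] = mmommomoo$mnnnon  (last char: 'n')
  sorted[2] = mmomoo$mnnnonmmo  (last char: 'o')
  sorted[3] = mnnnonmmommomoo$  (last char: '$')
  sorted[4] = mommomoo$mnnnonm  (last char: 'm')
  sorted[5] = momoo$mnnnonmmom  (last char: 'm')
  sorted[6] = moo$mnnnonmmommo  (last char: 'o')
  sorted[7] = nmmommomoo$mnnno  (last char: 'o')
  sorted[8] = nnnonmmommomoo$m  (last char: 'm')
  sorted[9] = nnonmmommomoo$mn  (last char: 'n')
  sorted[10] = nonmmommomoo$mnn  (last char: 'n')
  sorted[11] = o$mnnnonmmommomo  (last char: 'o')
  sorted[12] = ommomoo$mnnnonmm  (last char: 'm')
  sorted[13] = omoo$mnnnonmmomm  (last char: 'm')
  sorted[14] = onmmommomoo$mnnn  (last char: 'n')
  sorted[15] = oo$mnnnonmmommom  (last char: 'm')
Last column: ono$mmoomnnommnm
Original string S is at sorted index 3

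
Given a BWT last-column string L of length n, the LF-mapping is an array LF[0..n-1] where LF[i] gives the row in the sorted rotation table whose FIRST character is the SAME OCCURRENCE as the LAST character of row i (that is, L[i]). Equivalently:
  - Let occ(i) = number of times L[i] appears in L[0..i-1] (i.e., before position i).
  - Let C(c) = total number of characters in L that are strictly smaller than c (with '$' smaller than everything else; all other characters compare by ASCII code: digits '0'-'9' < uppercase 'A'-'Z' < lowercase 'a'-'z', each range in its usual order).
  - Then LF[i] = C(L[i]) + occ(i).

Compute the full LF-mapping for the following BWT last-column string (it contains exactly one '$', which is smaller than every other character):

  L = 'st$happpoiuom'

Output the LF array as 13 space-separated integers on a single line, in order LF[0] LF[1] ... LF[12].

Char counts: '$':1, 'a':1, 'h':1, 'i':1, 'm':1, 'o':2, 'p':3, 's':1, 't':1, 'u':1
C (first-col start): C('$')=0, C('a')=1, C('h')=2, C('i')=3, C('m')=4, C('o')=5, C('p')=7, C('s')=10, C('t')=11, C('u')=12
L[0]='s': occ=0, LF[0]=C('s')+0=10+0=10
L[1]='t': occ=0, LF[1]=C('t')+0=11+0=11
L[2]='$': occ=0, LF[2]=C('$')+0=0+0=0
L[3]='h': occ=0, LF[3]=C('h')+0=2+0=2
L[4]='a': occ=0, LF[4]=C('a')+0=1+0=1
L[5]='p': occ=0, LF[5]=C('p')+0=7+0=7
L[6]='p': occ=1, LF[6]=C('p')+1=7+1=8
L[7]='p': occ=2, LF[7]=C('p')+2=7+2=9
L[8]='o': occ=0, LF[8]=C('o')+0=5+0=5
L[9]='i': occ=0, LF[9]=C('i')+0=3+0=3
L[10]='u': occ=0, LF[10]=C('u')+0=12+0=12
L[11]='o': occ=1, LF[11]=C('o')+1=5+1=6
L[12]='m': occ=0, LF[12]=C('m')+0=4+0=4

Answer: 10 11 0 2 1 7 8 9 5 3 12 6 4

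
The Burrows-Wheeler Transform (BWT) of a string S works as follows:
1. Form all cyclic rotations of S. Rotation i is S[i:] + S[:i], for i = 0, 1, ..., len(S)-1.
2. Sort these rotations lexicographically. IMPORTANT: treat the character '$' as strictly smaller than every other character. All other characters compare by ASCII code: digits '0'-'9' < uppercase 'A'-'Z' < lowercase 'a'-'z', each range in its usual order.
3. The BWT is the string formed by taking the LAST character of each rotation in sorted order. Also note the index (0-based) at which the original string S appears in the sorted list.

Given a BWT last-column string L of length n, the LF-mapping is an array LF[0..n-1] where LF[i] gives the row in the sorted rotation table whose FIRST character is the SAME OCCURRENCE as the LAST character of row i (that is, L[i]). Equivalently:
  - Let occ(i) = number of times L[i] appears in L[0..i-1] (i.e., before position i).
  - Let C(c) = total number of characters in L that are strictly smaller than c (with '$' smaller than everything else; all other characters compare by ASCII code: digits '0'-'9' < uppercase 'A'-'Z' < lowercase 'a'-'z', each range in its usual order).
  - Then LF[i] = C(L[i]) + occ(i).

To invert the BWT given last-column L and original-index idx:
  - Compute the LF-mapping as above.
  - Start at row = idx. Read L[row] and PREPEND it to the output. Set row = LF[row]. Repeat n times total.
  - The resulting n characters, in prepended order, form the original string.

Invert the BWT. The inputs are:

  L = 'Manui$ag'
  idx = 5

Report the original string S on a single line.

LF mapping: 1 2 6 7 5 0 3 4
Walk LF starting at row 5, prepending L[row]:
  step 1: row=5, L[5]='$', prepend. Next row=LF[5]=0
  step 2: row=0, L[0]='M', prepend. Next row=LF[0]=1
  step 3: row=1, L[1]='a', prepend. Next row=LF[1]=2
  step 4: row=2, L[2]='n', prepend. Next row=LF[2]=6
  step 5: row=6, L[6]='a', prepend. Next row=LF[6]=3
  step 6: row=3, L[3]='u', prepend. Next row=LF[3]=7
  step 7: row=7, L[7]='g', prepend. Next row=LF[7]=4
  step 8: row=4, L[4]='i', prepend. Next row=LF[4]=5
Reversed output: iguanaM$

Answer: iguanaM$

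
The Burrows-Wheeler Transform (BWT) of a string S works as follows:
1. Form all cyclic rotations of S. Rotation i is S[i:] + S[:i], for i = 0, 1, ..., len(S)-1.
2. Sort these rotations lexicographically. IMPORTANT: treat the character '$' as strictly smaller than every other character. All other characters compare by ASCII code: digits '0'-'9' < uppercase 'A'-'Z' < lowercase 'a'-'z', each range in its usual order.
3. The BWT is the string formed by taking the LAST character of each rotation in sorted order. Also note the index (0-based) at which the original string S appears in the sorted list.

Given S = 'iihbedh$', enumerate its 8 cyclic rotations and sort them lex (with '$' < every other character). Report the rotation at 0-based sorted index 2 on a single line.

All 8 rotations (rotation i = S[i:]+S[:i]):
  rot[0] = iihbedh$
  rot[1] = ihbedh$i
  rot[2] = hbedh$ii
  rot[3] = bedh$iih
  rot[4] = edh$iihb
  rot[5] = dh$iihbe
  rot[6] = h$iihbed
  rot[7] = $iihbedh
Sorted (with $ < everything):
  sorted[0] = $iihbedh
  sorted[1] = bedh$iih
  sorted[2] = dh$iihbe
  sorted[3] = edh$iihb
  sorted[4] = h$iihbed
  sorted[5] = hbedh$ii
  sorted[6] = ihbedh$i
  sorted[7] = iihbedh$
sorted[2] = dh$iihbe

Answer: dh$iihbe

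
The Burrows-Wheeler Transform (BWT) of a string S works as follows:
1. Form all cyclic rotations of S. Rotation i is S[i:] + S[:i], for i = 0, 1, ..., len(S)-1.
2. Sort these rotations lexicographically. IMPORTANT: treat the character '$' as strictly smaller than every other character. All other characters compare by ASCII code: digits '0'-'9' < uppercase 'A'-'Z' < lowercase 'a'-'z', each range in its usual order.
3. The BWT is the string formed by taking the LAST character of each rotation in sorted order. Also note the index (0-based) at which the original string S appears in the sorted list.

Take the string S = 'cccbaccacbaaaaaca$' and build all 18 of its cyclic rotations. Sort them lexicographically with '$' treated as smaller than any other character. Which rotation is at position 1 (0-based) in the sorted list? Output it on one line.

Answer: a$cccbaccacbaaaaac

Derivation:
All 18 rotations (rotation i = S[i:]+S[:i]):
  rot[0] = cccbaccacbaaaaaca$
  rot[1] = ccbaccacbaaaaaca$c
  rot[2] = cbaccacbaaaaaca$cc
  rot[3] = baccacbaaaaaca$ccc
  rot[4] = accacbaaaaaca$cccb
  rot[5] = ccacbaaaaaca$cccba
  rot[6] = cacbaaaaaca$cccbac
  rot[7] = acbaaaaaca$cccbacc
  rot[8] = cbaaaaaca$cccbacca
  rot[9] = baaaaaca$cccbaccac
  rot[10] = aaaaaca$cccbaccacb
  rot[11] = aaaaca$cccbaccacba
  rot[12] = aaaca$cccbaccacbaa
  rot[13] = aaca$cccbaccacbaaa
  rot[14] = aca$cccbaccacbaaaa
  rot[15] = ca$cccbaccacbaaaaa
  rot[16] = a$cccbaccacbaaaaac
  rot[17] = $cccbaccacbaaaaaca
Sorted (with $ < everything):
  sorted[0] = $cccbaccacbaaaaaca
  sorted[1] = a$cccbaccacbaaaaac
  sorted[2] = aaaaaca$cccbaccacb
  sorted[3] = aaaaca$cccbaccacba
  sorted[4] = aaaca$cccbaccacbaa
  sorted[5] = aaca$cccbaccacbaaa
  sorted[6] = aca$cccbaccacbaaaa
  sorted[7] = acbaaaaaca$cccbacc
  sorted[8] = accacbaaaaaca$cccb
  sorted[9] = baaaaaca$cccbaccac
  sorted[10] = baccacbaaaaaca$ccc
  sorted[11] = ca$cccbaccacbaaaaa
  sorted[12] = cacbaaaaaca$cccbac
  sorted[13] = cbaaaaaca$cccbacca
  sorted[14] = cbaccacbaaaaaca$cc
  sorted[15] = ccacbaaaaaca$cccba
  sorted[16] = ccbaccacbaaaaaca$c
  sorted[17] = cccbaccacbaaaaaca$
sorted[1] = a$cccbaccacbaaaaac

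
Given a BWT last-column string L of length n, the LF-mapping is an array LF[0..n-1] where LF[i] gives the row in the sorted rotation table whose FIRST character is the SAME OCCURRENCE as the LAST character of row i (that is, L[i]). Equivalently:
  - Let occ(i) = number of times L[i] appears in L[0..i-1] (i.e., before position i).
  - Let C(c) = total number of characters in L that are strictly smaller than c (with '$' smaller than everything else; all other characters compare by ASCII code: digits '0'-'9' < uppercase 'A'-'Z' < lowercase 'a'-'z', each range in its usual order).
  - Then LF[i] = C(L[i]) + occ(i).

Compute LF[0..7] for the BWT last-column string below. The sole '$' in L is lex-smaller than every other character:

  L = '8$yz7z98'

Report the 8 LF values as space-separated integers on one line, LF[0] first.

Answer: 2 0 5 6 1 7 4 3

Derivation:
Char counts: '$':1, '7':1, '8':2, '9':1, 'y':1, 'z':2
C (first-col start): C('$')=0, C('7')=1, C('8')=2, C('9')=4, C('y')=5, C('z')=6
L[0]='8': occ=0, LF[0]=C('8')+0=2+0=2
L[1]='$': occ=0, LF[1]=C('$')+0=0+0=0
L[2]='y': occ=0, LF[2]=C('y')+0=5+0=5
L[3]='z': occ=0, LF[3]=C('z')+0=6+0=6
L[4]='7': occ=0, LF[4]=C('7')+0=1+0=1
L[5]='z': occ=1, LF[5]=C('z')+1=6+1=7
L[6]='9': occ=0, LF[6]=C('9')+0=4+0=4
L[7]='8': occ=1, LF[7]=C('8')+1=2+1=3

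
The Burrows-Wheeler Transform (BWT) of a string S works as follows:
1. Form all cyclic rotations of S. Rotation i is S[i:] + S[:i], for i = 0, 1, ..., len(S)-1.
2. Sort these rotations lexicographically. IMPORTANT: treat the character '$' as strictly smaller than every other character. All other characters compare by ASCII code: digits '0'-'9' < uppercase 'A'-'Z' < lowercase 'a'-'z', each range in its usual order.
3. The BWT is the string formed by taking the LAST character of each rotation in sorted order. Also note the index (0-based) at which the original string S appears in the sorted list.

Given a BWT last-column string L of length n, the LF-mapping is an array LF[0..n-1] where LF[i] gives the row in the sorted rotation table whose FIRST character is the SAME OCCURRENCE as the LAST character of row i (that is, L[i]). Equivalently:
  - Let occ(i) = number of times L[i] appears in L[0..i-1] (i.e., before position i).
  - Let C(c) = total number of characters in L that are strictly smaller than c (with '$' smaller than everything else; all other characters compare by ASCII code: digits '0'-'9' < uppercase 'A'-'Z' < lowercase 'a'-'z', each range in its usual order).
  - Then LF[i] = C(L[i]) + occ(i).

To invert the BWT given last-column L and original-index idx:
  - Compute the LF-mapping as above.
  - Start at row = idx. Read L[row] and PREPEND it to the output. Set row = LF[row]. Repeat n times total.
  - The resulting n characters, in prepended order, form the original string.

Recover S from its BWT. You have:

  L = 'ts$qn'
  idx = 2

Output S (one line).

LF mapping: 4 3 0 2 1
Walk LF starting at row 2, prepending L[row]:
  step 1: row=2, L[2]='$', prepend. Next row=LF[2]=0
  step 2: row=0, L[0]='t', prepend. Next row=LF[0]=4
  step 3: row=4, L[4]='n', prepend. Next row=LF[4]=1
  step 4: row=1, L[1]='s', prepend. Next row=LF[1]=3
  step 5: row=3, L[3]='q', prepend. Next row=LF[3]=2
Reversed output: qsnt$

Answer: qsnt$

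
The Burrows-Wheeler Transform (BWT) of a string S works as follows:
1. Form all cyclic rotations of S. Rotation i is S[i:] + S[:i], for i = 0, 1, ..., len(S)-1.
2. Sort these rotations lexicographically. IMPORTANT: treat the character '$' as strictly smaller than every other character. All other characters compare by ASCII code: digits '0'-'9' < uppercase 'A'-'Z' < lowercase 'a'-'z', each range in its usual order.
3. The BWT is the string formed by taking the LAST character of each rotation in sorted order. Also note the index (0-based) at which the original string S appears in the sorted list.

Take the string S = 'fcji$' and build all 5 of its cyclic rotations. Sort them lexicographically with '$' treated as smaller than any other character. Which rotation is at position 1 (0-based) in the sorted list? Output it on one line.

All 5 rotations (rotation i = S[i:]+S[:i]):
  rot[0] = fcji$
  rot[1] = cji$f
  rot[2] = ji$fc
  rot[3] = i$fcj
  rot[4] = $fcji
Sorted (with $ < everything):
  sorted[0] = $fcji
  sorted[1] = cji$f
  sorted[2] = fcji$
  sorted[3] = i$fcj
  sorted[4] = ji$fc
sorted[1] = cji$f

Answer: cji$f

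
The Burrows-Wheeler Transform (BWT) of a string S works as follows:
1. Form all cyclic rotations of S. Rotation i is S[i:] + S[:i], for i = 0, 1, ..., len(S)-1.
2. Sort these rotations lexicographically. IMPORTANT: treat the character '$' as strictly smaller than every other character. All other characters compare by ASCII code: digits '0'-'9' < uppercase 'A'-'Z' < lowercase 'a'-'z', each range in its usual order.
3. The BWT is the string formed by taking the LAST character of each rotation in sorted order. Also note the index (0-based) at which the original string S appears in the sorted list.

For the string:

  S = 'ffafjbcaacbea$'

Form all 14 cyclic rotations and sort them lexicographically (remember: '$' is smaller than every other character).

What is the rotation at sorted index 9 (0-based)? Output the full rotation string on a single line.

All 14 rotations (rotation i = S[i:]+S[:i]):
  rot[0] = ffafjbcaacbea$
  rot[1] = fafjbcaacbea$f
  rot[2] = afjbcaacbea$ff
  rot[3] = fjbcaacbea$ffa
  rot[4] = jbcaacbea$ffaf
  rot[5] = bcaacbea$ffafj
  rot[6] = caacbea$ffafjb
  rot[7] = aacbea$ffafjbc
  rot[8] = acbea$ffafjbca
  rot[9] = cbea$ffafjbcaa
  rot[10] = bea$ffafjbcaac
  rot[11] = ea$ffafjbcaacb
  rot[12] = a$ffafjbcaacbe
  rot[13] = $ffafjbcaacbea
Sorted (with $ < everything):
  sorted[0] = $ffafjbcaacbea
  sorted[1] = a$ffafjbcaacbe
  sorted[2] = aacbea$ffafjbc
  sorted[3] = acbea$ffafjbca
  sorted[4] = afjbcaacbea$ff
  sorted[5] = bcaacbea$ffafj
  sorted[6] = bea$ffafjbcaac
  sorted[7] = caacbea$ffafjb
  sorted[8] = cbea$ffafjbcaa
  sorted[9] = ea$ffafjbcaacb
  sorted[10] = fafjbcaacbea$f
  sorted[11] = ffafjbcaacbea$
  sorted[12] = fjbcaacbea$ffa
  sorted[13] = jbcaacbea$ffaf
sorted[9] = ea$ffafjbcaacb

Answer: ea$ffafjbcaacb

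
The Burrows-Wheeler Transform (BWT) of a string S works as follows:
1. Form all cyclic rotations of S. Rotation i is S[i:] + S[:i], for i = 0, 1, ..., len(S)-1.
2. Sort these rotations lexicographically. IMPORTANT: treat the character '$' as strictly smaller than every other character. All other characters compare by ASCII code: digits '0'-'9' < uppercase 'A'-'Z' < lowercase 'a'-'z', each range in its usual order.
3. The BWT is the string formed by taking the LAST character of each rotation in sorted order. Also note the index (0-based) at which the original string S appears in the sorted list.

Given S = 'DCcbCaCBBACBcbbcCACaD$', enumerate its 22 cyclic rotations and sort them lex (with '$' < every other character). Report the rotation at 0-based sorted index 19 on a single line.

All 22 rotations (rotation i = S[i:]+S[:i]):
  rot[0] = DCcbCaCBBACBcbbcCACaD$
  rot[1] = CcbCaCBBACBcbbcCACaD$D
  rot[2] = cbCaCBBACBcbbcCACaD$DC
  rot[3] = bCaCBBACBcbbcCACaD$DCc
  rot[4] = CaCBBACBcbbcCACaD$DCcb
  rot[5] = aCBBACBcbbcCACaD$DCcbC
  rot[6] = CBBACBcbbcCACaD$DCcbCa
  rot[7] = BBACBcbbcCACaD$DCcbCaC
  rot[8] = BACBcbbcCACaD$DCcbCaCB
  rot[9] = ACBcbbcCACaD$DCcbCaCBB
  rot[10] = CBcbbcCACaD$DCcbCaCBBA
  rot[11] = BcbbcCACaD$DCcbCaCBBAC
  rot[12] = cbbcCACaD$DCcbCaCBBACB
  rot[13] = bbcCACaD$DCcbCaCBBACBc
  rot[14] = bcCACaD$DCcbCaCBBACBcb
  rot[15] = cCACaD$DCcbCaCBBACBcbb
  rot[16] = CACaD$DCcbCaCBBACBcbbc
  rot[17] = ACaD$DCcbCaCBBACBcbbcC
  rot[18] = CaD$DCcbCaCBBACBcbbcCA
  rot[19] = aD$DCcbCaCBBACBcbbcCAC
  rot[20] = D$DCcbCaCBBACBcbbcCACa
  rot[21] = $DCcbCaCBBACBcbbcCACaD
Sorted (with $ < everything):
  sorted[0] = $DCcbCaCBBACBcbbcCACaD
  sorted[1] = ACBcbbcCACaD$DCcbCaCBB
  sorted[2] = ACaD$DCcbCaCBBACBcbbcC
  sorted[3] = BACBcbbcCACaD$DCcbCaCB
  sorted[4] = BBACBcbbcCACaD$DCcbCaC
  sorted[5] = BcbbcCACaD$DCcbCaCBBAC
  sorted[6] = CACaD$DCcbCaCBBACBcbbc
  sorted[7] = CBBACBcbbcCACaD$DCcbCa
  sorted[8] = CBcbbcCACaD$DCcbCaCBBA
  sorted[9] = CaCBBACBcbbcCACaD$DCcb
  sorted[10] = CaD$DCcbCaCBBACBcbbcCA
  sorted[11] = CcbCaCBBACBcbbcCACaD$D
  sorted[12] = D$DCcbCaCBBACBcbbcCACa
  sorted[13] = DCcbCaCBBACBcbbcCACaD$
  sorted[14] = aCBBACBcbbcCACaD$DCcbC
  sorted[15] = aD$DCcbCaCBBACBcbbcCAC
  sorted[16] = bCaCBBACBcbbcCACaD$DCc
  sorted[17] = bbcCACaD$DCcbCaCBBACBc
  sorted[18] = bcCACaD$DCcbCaCBBACBcb
  sorted[19] = cCACaD$DCcbCaCBBACBcbb
  sorted[20] = cbCaCBBACBcbbcCACaD$DC
  sorted[21] = cbbcCACaD$DCcbCaCBBACB
sorted[19] = cCACaD$DCcbCaCBBACBcbb

Answer: cCACaD$DCcbCaCBBACBcbb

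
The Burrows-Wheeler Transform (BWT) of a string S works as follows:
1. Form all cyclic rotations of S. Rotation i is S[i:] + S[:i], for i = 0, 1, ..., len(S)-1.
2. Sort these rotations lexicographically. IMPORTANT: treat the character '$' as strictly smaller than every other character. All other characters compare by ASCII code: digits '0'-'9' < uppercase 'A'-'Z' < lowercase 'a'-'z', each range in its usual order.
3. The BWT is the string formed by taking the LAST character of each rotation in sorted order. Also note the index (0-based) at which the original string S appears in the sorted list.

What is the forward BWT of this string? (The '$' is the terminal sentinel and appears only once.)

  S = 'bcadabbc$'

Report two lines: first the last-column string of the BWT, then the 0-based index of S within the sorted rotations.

Answer: cdcab$bba
5

Derivation:
All 9 rotations (rotation i = S[i:]+S[:i]):
  rot[0] = bcadabbc$
  rot[1] = cadabbc$b
  rot[2] = adabbc$bc
  rot[3] = dabbc$bca
  rot[4] = abbc$bcad
  rot[5] = bbc$bcada
  rot[6] = bc$bcadab
  rot[7] = c$bcadabb
  rot[8] = $bcadabbc
Sorted (with $ < everything):
  sorted[0] = $bcadabbc  (last char: 'c')
  sorted[1] = abbc$bcad  (last char: 'd')
  sorted[2] = adabbc$bc  (last char: 'c')
  sorted[3] = bbc$bcada  (last char: 'a')
  sorted[4] = bc$bcadab  (last char: 'b')
  sorted[5] = bcadabbc$  (last char: '$')
  sorted[6] = c$bcadabb  (last char: 'b')
  sorted[7] = cadabbc$b  (last char: 'b')
  sorted[8] = dabbc$bca  (last char: 'a')
Last column: cdcab$bba
Original string S is at sorted index 5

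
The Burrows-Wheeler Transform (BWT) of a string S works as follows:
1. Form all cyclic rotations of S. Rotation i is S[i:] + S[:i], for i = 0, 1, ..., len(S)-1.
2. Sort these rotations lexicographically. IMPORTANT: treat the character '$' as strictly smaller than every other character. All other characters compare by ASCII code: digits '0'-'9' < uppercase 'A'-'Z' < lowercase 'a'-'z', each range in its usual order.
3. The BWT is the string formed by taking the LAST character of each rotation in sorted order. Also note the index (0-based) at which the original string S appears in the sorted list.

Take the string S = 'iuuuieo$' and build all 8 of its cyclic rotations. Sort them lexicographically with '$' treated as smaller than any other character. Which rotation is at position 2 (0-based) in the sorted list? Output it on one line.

All 8 rotations (rotation i = S[i:]+S[:i]):
  rot[0] = iuuuieo$
  rot[1] = uuuieo$i
  rot[2] = uuieo$iu
  rot[3] = uieo$iuu
  rot[4] = ieo$iuuu
  rot[5] = eo$iuuui
  rot[6] = o$iuuuie
  rot[7] = $iuuuieo
Sorted (with $ < everything):
  sorted[0] = $iuuuieo
  sorted[1] = eo$iuuui
  sorted[2] = ieo$iuuu
  sorted[3] = iuuuieo$
  sorted[4] = o$iuuuie
  sorted[5] = uieo$iuu
  sorted[6] = uuieo$iu
  sorted[7] = uuuieo$i
sorted[2] = ieo$iuuu

Answer: ieo$iuuu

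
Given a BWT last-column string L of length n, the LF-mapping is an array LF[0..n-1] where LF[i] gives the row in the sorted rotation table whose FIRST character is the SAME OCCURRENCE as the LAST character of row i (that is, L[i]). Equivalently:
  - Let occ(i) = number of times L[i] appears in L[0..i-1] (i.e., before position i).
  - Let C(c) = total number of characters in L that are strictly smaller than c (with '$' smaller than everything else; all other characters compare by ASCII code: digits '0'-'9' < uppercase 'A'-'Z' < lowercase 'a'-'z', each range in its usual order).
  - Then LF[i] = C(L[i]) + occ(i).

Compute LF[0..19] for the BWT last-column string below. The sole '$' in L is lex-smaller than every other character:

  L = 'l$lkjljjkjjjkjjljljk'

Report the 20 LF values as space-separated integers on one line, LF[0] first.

Char counts: '$':1, 'j':10, 'k':4, 'l':5
C (first-col start): C('$')=0, C('j')=1, C('k')=11, C('l')=15
L[0]='l': occ=0, LF[0]=C('l')+0=15+0=15
L[1]='$': occ=0, LF[1]=C('$')+0=0+0=0
L[2]='l': occ=1, LF[2]=C('l')+1=15+1=16
L[3]='k': occ=0, LF[3]=C('k')+0=11+0=11
L[4]='j': occ=0, LF[4]=C('j')+0=1+0=1
L[5]='l': occ=2, LF[5]=C('l')+2=15+2=17
L[6]='j': occ=1, LF[6]=C('j')+1=1+1=2
L[7]='j': occ=2, LF[7]=C('j')+2=1+2=3
L[8]='k': occ=1, LF[8]=C('k')+1=11+1=12
L[9]='j': occ=3, LF[9]=C('j')+3=1+3=4
L[10]='j': occ=4, LF[10]=C('j')+4=1+4=5
L[11]='j': occ=5, LF[11]=C('j')+5=1+5=6
L[12]='k': occ=2, LF[12]=C('k')+2=11+2=13
L[13]='j': occ=6, LF[13]=C('j')+6=1+6=7
L[14]='j': occ=7, LF[14]=C('j')+7=1+7=8
L[15]='l': occ=3, LF[15]=C('l')+3=15+3=18
L[16]='j': occ=8, LF[16]=C('j')+8=1+8=9
L[17]='l': occ=4, LF[17]=C('l')+4=15+4=19
L[18]='j': occ=9, LF[18]=C('j')+9=1+9=10
L[19]='k': occ=3, LF[19]=C('k')+3=11+3=14

Answer: 15 0 16 11 1 17 2 3 12 4 5 6 13 7 8 18 9 19 10 14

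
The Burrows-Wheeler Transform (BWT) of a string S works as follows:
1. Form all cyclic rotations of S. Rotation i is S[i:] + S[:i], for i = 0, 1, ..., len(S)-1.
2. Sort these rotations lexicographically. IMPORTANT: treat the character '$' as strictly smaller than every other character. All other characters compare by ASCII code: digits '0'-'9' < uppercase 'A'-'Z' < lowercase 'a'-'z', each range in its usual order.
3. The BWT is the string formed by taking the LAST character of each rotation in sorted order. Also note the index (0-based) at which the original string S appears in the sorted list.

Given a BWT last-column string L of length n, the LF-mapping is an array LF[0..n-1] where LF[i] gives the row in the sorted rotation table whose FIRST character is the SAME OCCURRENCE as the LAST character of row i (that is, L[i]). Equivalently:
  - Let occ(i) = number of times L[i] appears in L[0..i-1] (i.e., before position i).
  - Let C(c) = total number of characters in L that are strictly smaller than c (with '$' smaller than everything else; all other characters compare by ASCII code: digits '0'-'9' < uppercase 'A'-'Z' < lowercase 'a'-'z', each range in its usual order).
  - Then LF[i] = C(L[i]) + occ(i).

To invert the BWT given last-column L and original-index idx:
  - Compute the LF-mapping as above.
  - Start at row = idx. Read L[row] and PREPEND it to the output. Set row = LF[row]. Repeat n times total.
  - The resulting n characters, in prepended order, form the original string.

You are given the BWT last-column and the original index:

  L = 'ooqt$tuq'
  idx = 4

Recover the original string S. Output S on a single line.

LF mapping: 1 2 3 5 0 6 7 4
Walk LF starting at row 4, prepending L[row]:
  step 1: row=4, L[4]='$', prepend. Next row=LF[4]=0
  step 2: row=0, L[0]='o', prepend. Next row=LF[0]=1
  step 3: row=1, L[1]='o', prepend. Next row=LF[1]=2
  step 4: row=2, L[2]='q', prepend. Next row=LF[2]=3
  step 5: row=3, L[3]='t', prepend. Next row=LF[3]=5
  step 6: row=5, L[5]='t', prepend. Next row=LF[5]=6
  step 7: row=6, L[6]='u', prepend. Next row=LF[6]=7
  step 8: row=7, L[7]='q', prepend. Next row=LF[7]=4
Reversed output: quttqoo$

Answer: quttqoo$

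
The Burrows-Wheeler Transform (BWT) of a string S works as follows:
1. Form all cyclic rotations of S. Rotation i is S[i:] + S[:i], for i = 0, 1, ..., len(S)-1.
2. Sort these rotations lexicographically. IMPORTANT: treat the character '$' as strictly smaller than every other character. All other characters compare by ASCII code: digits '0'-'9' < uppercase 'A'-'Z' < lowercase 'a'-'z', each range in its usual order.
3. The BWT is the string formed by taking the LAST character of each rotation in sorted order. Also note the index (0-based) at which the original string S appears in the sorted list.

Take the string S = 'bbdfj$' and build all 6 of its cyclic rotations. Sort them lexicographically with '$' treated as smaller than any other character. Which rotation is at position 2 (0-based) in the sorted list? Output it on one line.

All 6 rotations (rotation i = S[i:]+S[:i]):
  rot[0] = bbdfj$
  rot[1] = bdfj$b
  rot[2] = dfj$bb
  rot[3] = fj$bbd
  rot[4] = j$bbdf
  rot[5] = $bbdfj
Sorted (with $ < everything):
  sorted[0] = $bbdfj
  sorted[1] = bbdfj$
  sorted[2] = bdfj$b
  sorted[3] = dfj$bb
  sorted[4] = fj$bbd
  sorted[5] = j$bbdf
sorted[2] = bdfj$b

Answer: bdfj$b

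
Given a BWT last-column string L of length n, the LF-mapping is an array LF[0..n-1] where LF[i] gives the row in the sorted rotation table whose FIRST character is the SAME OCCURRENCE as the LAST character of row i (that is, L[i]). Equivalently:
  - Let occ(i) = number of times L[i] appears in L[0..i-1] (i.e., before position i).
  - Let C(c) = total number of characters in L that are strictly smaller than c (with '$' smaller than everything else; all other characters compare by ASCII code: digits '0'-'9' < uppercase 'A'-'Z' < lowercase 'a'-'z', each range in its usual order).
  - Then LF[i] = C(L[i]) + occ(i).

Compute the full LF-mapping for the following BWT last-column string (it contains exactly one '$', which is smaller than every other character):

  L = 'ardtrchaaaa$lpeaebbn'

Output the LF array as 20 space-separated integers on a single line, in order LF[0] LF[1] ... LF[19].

Answer: 1 17 10 19 18 9 13 2 3 4 5 0 14 16 11 6 12 7 8 15

Derivation:
Char counts: '$':1, 'a':6, 'b':2, 'c':1, 'd':1, 'e':2, 'h':1, 'l':1, 'n':1, 'p':1, 'r':2, 't':1
C (first-col start): C('$')=0, C('a')=1, C('b')=7, C('c')=9, C('d')=10, C('e')=11, C('h')=13, C('l')=14, C('n')=15, C('p')=16, C('r')=17, C('t')=19
L[0]='a': occ=0, LF[0]=C('a')+0=1+0=1
L[1]='r': occ=0, LF[1]=C('r')+0=17+0=17
L[2]='d': occ=0, LF[2]=C('d')+0=10+0=10
L[3]='t': occ=0, LF[3]=C('t')+0=19+0=19
L[4]='r': occ=1, LF[4]=C('r')+1=17+1=18
L[5]='c': occ=0, LF[5]=C('c')+0=9+0=9
L[6]='h': occ=0, LF[6]=C('h')+0=13+0=13
L[7]='a': occ=1, LF[7]=C('a')+1=1+1=2
L[8]='a': occ=2, LF[8]=C('a')+2=1+2=3
L[9]='a': occ=3, LF[9]=C('a')+3=1+3=4
L[10]='a': occ=4, LF[10]=C('a')+4=1+4=5
L[11]='$': occ=0, LF[11]=C('$')+0=0+0=0
L[12]='l': occ=0, LF[12]=C('l')+0=14+0=14
L[13]='p': occ=0, LF[13]=C('p')+0=16+0=16
L[14]='e': occ=0, LF[14]=C('e')+0=11+0=11
L[15]='a': occ=5, LF[15]=C('a')+5=1+5=6
L[16]='e': occ=1, LF[16]=C('e')+1=11+1=12
L[17]='b': occ=0, LF[17]=C('b')+0=7+0=7
L[18]='b': occ=1, LF[18]=C('b')+1=7+1=8
L[19]='n': occ=0, LF[19]=C('n')+0=15+0=15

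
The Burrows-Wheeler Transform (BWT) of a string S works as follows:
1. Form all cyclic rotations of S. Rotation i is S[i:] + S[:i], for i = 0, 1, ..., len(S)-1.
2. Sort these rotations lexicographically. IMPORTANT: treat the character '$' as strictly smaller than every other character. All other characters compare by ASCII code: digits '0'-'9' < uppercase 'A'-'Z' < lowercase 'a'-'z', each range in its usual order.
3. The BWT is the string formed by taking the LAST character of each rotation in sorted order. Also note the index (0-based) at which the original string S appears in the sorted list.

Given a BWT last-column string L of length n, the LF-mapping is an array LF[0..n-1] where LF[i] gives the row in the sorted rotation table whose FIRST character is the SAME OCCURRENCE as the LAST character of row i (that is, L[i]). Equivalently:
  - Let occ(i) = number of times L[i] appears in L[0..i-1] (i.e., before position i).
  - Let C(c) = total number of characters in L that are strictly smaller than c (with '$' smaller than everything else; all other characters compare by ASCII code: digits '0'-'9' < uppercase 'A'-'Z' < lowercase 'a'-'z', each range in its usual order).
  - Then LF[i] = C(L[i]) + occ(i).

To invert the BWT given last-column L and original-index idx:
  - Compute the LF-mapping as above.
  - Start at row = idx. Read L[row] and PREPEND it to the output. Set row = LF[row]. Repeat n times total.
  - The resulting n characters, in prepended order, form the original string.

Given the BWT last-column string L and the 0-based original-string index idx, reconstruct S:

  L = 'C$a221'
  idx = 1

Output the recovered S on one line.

Answer: 1a22C$

Derivation:
LF mapping: 4 0 5 2 3 1
Walk LF starting at row 1, prepending L[row]:
  step 1: row=1, L[1]='$', prepend. Next row=LF[1]=0
  step 2: row=0, L[0]='C', prepend. Next row=LF[0]=4
  step 3: row=4, L[4]='2', prepend. Next row=LF[4]=3
  step 4: row=3, L[3]='2', prepend. Next row=LF[3]=2
  step 5: row=2, L[2]='a', prepend. Next row=LF[2]=5
  step 6: row=5, L[5]='1', prepend. Next row=LF[5]=1
Reversed output: 1a22C$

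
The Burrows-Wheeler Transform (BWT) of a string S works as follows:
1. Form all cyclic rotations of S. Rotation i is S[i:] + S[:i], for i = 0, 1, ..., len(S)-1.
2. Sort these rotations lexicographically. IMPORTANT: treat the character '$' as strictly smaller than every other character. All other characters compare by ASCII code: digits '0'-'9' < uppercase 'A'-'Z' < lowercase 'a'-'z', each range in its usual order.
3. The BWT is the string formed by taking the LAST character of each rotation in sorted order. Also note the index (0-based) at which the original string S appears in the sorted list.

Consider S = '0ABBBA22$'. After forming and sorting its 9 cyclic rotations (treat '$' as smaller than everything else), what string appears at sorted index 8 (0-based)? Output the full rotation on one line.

Answer: BBBA22$0A

Derivation:
All 9 rotations (rotation i = S[i:]+S[:i]):
  rot[0] = 0ABBBA22$
  rot[1] = ABBBA22$0
  rot[2] = BBBA22$0A
  rot[3] = BBA22$0AB
  rot[4] = BA22$0ABB
  rot[5] = A22$0ABBB
  rot[6] = 22$0ABBBA
  rot[7] = 2$0ABBBA2
  rot[8] = $0ABBBA22
Sorted (with $ < everything):
  sorted[0] = $0ABBBA22
  sorted[1] = 0ABBBA22$
  sorted[2] = 2$0ABBBA2
  sorted[3] = 22$0ABBBA
  sorted[4] = A22$0ABBB
  sorted[5] = ABBBA22$0
  sorted[6] = BA22$0ABB
  sorted[7] = BBA22$0AB
  sorted[8] = BBBA22$0A
sorted[8] = BBBA22$0A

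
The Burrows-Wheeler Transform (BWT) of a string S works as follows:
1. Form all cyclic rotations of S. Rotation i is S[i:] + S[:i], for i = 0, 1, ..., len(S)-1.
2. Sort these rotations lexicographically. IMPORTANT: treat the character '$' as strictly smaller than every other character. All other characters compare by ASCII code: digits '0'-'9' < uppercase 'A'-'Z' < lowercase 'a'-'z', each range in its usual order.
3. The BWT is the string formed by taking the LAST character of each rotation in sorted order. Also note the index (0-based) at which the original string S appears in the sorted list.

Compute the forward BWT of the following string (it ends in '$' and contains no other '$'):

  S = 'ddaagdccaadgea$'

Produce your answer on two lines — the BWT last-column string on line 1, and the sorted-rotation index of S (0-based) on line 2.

Answer: aecdaacddg$agad
10

Derivation:
All 15 rotations (rotation i = S[i:]+S[:i]):
  rot[0] = ddaagdccaadgea$
  rot[1] = daagdccaadgea$d
  rot[2] = aagdccaadgea$dd
  rot[3] = agdccaadgea$dda
  rot[4] = gdccaadgea$ddaa
  rot[5] = dccaadgea$ddaag
  rot[6] = ccaadgea$ddaagd
  rot[7] = caadgea$ddaagdc
  rot[8] = aadgea$ddaagdcc
  rot[9] = adgea$ddaagdcca
  rot[10] = dgea$ddaagdccaa
  rot[11] = gea$ddaagdccaad
  rot[12] = ea$ddaagdccaadg
  rot[13] = a$ddaagdccaadge
  rot[14] = $ddaagdccaadgea
Sorted (with $ < everything):
  sorted[0] = $ddaagdccaadgea  (last char: 'a')
  sorted[1] = a$ddaagdccaadge  (last char: 'e')
  sorted[2] = aadgea$ddaagdcc  (last char: 'c')
  sorted[3] = aagdccaadgea$dd  (last char: 'd')
  sorted[4] = adgea$ddaagdcca  (last char: 'a')
  sorted[5] = agdccaadgea$dda  (last char: 'a')
  sorted[6] = caadgea$ddaagdc  (last char: 'c')
  sorted[7] = ccaadgea$ddaagd  (last char: 'd')
  sorted[8] = daagdccaadgea$d  (last char: 'd')
  sorted[9] = dccaadgea$ddaag  (last char: 'g')
  sorted[10] = ddaagdccaadgea$  (last char: '$')
  sorted[11] = dgea$ddaagdccaa  (last char: 'a')
  sorted[12] = ea$ddaagdccaadg  (last char: 'g')
  sorted[13] = gdccaadgea$ddaa  (last char: 'a')
  sorted[14] = gea$ddaagdccaad  (last char: 'd')
Last column: aecdaacddg$agad
Original string S is at sorted index 10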